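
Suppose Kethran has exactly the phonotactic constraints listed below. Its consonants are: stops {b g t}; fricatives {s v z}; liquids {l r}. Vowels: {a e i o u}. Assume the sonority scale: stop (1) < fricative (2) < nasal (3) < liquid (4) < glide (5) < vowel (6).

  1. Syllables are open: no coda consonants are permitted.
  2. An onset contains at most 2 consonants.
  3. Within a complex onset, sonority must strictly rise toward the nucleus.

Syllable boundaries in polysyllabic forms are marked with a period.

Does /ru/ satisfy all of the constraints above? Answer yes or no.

yes

/ru/ — σ1 onset /r/, coda /∅/ ok → licit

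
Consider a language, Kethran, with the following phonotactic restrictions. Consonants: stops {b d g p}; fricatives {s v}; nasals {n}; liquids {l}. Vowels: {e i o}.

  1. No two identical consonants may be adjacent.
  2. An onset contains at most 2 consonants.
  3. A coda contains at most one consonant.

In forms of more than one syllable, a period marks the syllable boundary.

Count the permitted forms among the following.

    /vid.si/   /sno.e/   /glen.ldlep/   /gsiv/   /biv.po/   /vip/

5

/vid.si/ — σ1 onset /v/, coda /d/ ok; σ2 onset /s/, coda /∅/ ok → permitted
/sno.e/ — σ1 onset /sn/ (2C), coda /∅/ ok; σ2 onset /∅/, coda /∅/ ok → permitted
/glen.ldlep/ — violates constraint 2: syllable 2 onset /ldl/ has 3 consonants (> 2) → not permitted
/gsiv/ — σ1 onset /gs/ (2C), coda /v/ ok → permitted
/biv.po/ — σ1 onset /b/, coda /v/ ok; σ2 onset /p/, coda /∅/ ok → permitted
/vip/ — σ1 onset /v/, coda /p/ ok → permitted
Permitted: /vid.si/, /sno.e/, /gsiv/, /biv.po/, /vip/ → 5.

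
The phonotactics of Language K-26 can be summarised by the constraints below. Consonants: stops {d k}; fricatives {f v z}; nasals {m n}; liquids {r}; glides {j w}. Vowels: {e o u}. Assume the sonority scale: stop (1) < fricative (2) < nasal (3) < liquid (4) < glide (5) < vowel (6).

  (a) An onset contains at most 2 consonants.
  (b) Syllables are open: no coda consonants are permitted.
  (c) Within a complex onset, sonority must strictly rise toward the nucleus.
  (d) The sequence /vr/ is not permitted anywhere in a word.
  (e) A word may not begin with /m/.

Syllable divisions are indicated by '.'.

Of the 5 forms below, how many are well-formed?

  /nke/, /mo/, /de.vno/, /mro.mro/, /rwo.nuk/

/nke/ — violates constraint (c): syllable 1 onset /nk/: /n/ (nasal, 3) → /k/ (stop, 1) does not rise → ill-formed
/mo/ — violates constraint (e): word begins with /m/ → ill-formed
/de.vno/ — σ1 onset /d/, coda /∅/ ok; σ2 onset /vn/ (2→3 rises), coda /∅/ ok → well-formed
/mro.mro/ — violates constraint (e): word begins with /m/ → ill-formed
/rwo.nuk/ — violates constraint (b): syllable 2 coda /k/ has 1 consonant (> 0) → ill-formed
Well-formed: /de.vno/ → 1.

1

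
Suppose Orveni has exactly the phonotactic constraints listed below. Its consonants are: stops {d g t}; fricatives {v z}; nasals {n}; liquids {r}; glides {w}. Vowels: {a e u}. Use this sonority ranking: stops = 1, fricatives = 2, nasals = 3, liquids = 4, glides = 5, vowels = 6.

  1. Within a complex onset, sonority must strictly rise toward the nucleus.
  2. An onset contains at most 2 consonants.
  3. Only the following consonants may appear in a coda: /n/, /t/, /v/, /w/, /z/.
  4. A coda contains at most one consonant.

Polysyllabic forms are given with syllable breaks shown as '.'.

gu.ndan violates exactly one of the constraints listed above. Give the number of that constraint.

1

gu.ndan: syllable 2 onset /nd/: /n/ (nasal, 3) → /d/ (stop, 1) does not rise.
This is a violation of constraint 1: "Within a complex onset, sonority must strictly rise toward the nucleus."
The remaining constraints (2, 3, 4) are satisfied.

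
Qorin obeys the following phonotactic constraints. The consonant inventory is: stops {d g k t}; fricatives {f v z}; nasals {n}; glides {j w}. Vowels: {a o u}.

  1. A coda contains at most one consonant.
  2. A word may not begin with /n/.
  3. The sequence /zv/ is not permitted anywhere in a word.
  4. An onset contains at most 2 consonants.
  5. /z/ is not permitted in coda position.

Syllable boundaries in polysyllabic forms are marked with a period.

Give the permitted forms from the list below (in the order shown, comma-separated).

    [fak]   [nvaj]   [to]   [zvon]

[fak] — σ1 onset /f/, coda /k/ ok → permitted
[nvaj] — violates constraint 2: word begins with /n/ → not permitted
[to] — σ1 onset /t/, coda /∅/ ok → permitted
[zvon] — violates constraint 3: contains banned sequence /zv/ → not permitted

[fak], [to]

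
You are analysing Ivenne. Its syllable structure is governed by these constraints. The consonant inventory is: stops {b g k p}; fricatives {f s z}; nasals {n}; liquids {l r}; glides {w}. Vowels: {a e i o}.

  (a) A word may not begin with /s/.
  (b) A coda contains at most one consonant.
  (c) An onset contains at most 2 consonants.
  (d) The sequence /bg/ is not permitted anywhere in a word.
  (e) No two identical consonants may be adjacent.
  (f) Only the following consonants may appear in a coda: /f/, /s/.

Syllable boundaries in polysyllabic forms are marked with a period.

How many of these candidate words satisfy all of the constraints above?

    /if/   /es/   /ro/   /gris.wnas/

/if/ — σ1 onset /∅/, coda /f/ ok → permitted
/es/ — σ1 onset /∅/, coda /s/ ok → permitted
/ro/ — σ1 onset /r/, coda /∅/ ok → permitted
/gris.wnas/ — σ1 onset /gr/ (2C), coda /s/ ok; σ2 onset /wn/ (2C), coda /s/ ok → permitted
Permitted: /if/, /es/, /ro/, /gris.wnas/ → 4.

4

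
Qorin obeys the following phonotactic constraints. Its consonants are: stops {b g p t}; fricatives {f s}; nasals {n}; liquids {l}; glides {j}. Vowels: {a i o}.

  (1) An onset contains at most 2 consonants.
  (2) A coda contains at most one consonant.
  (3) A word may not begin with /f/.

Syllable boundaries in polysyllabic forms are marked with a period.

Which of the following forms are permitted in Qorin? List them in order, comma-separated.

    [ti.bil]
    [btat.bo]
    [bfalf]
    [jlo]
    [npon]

[ti.bil] — σ1 onset /t/, coda /∅/ ok; σ2 onset /b/, coda /l/ ok → permitted
[btat.bo] — σ1 onset /bt/ (2C), coda /t/ ok; σ2 onset /b/, coda /∅/ ok → permitted
[bfalf] — violates constraint 2: syllable 1 coda /lf/ has 2 consonants (> 1) → not permitted
[jlo] — σ1 onset /jl/ (2C), coda /∅/ ok → permitted
[npon] — σ1 onset /np/ (2C), coda /n/ ok → permitted

[ti.bil], [btat.bo], [jlo], [npon]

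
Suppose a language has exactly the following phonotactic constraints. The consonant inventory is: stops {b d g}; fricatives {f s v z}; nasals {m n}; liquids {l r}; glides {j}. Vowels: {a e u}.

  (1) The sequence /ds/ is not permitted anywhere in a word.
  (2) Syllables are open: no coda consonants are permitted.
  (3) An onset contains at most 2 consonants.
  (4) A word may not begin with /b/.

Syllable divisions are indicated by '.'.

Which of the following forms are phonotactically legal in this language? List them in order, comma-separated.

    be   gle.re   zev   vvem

be — violates constraint 4: word begins with /b/ → phonotactically illegal
gle.re — σ1 onset /gl/ (2C), coda /∅/ ok; σ2 onset /r/, coda /∅/ ok → phonotactically legal
zev — violates constraint 2: syllable 1 coda /v/ has 1 consonant (> 0) → phonotactically illegal
vvem — violates constraint 2: syllable 1 coda /m/ has 1 consonant (> 0) → phonotactically illegal

gle.re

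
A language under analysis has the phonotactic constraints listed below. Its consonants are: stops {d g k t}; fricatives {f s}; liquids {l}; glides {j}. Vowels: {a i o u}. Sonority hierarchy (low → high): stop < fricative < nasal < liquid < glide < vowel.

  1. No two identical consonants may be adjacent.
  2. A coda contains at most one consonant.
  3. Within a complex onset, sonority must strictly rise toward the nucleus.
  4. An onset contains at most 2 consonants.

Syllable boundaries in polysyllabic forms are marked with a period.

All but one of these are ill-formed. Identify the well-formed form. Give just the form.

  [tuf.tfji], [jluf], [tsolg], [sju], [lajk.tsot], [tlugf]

[tuf.tfji] — violates constraint 4: syllable 2 onset /tfj/ has 3 consonants (> 2) → ill-formed
[jluf] — violates constraint 3: syllable 1 onset /jl/: /j/ (glide, 5) → /l/ (liquid, 4) does not rise → ill-formed
[tsolg] — violates constraint 2: syllable 1 coda /lg/ has 2 consonants (> 1) → ill-formed
[sju] — σ1 onset /sj/ (2→5 rises), coda /∅/ ok → well-formed
[lajk.tsot] — violates constraint 2: syllable 1 coda /jk/ has 2 consonants (> 1) → ill-formed
[tlugf] — violates constraint 2: syllable 1 coda /gf/ has 2 consonants (> 1) → ill-formed

[sju]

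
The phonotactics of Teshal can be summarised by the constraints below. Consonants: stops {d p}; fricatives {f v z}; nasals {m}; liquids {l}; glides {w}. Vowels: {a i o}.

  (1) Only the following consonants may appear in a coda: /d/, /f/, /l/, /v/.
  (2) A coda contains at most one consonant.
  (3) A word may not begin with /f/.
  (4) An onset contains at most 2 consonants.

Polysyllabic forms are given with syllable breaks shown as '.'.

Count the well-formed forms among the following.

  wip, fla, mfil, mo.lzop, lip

wip — violates constraint 1: syllable 1 coda contains /p/, which is not a licensed coda consonant → ill-formed
fla — violates constraint 3: word begins with /f/ → ill-formed
mfil — σ1 onset /mf/ (2C), coda /l/ ok → well-formed
mo.lzop — violates constraint 1: syllable 2 coda contains /p/, which is not a licensed coda consonant → ill-formed
lip — violates constraint 1: syllable 1 coda contains /p/, which is not a licensed coda consonant → ill-formed
Well-formed: mfil → 1.

1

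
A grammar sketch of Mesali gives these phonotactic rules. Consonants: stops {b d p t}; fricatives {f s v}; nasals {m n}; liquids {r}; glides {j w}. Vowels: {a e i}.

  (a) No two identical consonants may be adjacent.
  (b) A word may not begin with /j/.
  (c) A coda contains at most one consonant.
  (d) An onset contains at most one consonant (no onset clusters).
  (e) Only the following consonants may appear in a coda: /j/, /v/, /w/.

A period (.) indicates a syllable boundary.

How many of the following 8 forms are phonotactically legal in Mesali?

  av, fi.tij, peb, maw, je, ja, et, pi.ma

av — σ1 onset /∅/, coda /v/ ok → phonotactically legal
fi.tij — σ1 onset /f/, coda /∅/ ok; σ2 onset /t/, coda /j/ ok → phonotactically legal
peb — violates constraint (e): syllable 1 coda contains /b/, which is not a licensed coda consonant → phonotactically illegal
maw — σ1 onset /m/, coda /w/ ok → phonotactically legal
je — violates constraint (b): word begins with /j/ → phonotactically illegal
ja — violates constraint (b): word begins with /j/ → phonotactically illegal
et — violates constraint (e): syllable 1 coda contains /t/, which is not a licensed coda consonant → phonotactically illegal
pi.ma — σ1 onset /p/, coda /∅/ ok; σ2 onset /m/, coda /∅/ ok → phonotactically legal
Phonotactically legal: av, fi.tij, maw, pi.ma → 4.

4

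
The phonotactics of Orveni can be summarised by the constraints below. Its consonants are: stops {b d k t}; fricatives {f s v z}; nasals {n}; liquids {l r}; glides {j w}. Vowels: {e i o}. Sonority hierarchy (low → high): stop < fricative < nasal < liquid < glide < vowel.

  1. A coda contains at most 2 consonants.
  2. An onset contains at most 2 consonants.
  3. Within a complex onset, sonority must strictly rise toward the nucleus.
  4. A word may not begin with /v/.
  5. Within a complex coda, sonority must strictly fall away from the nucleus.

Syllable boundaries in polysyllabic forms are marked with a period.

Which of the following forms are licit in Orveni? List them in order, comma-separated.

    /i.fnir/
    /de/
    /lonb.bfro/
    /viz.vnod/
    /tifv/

/i.fnir/ — σ1 onset /∅/, coda /∅/ ok; σ2 onset /fn/ (2→3 rises), coda /r/ ok → licit
/de/ — σ1 onset /d/, coda /∅/ ok → licit
/lonb.bfro/ — violates constraint 2: syllable 2 onset /bfr/ has 3 consonants (> 2) → illicit
/viz.vnod/ — violates constraint 4: word begins with /v/ → illicit
/tifv/ — violates constraint 5: syllable 1 coda /fv/: /f/ (fricative, 2) → /v/ (fricative, 2) does not fall → illicit

/i.fnir/, /de/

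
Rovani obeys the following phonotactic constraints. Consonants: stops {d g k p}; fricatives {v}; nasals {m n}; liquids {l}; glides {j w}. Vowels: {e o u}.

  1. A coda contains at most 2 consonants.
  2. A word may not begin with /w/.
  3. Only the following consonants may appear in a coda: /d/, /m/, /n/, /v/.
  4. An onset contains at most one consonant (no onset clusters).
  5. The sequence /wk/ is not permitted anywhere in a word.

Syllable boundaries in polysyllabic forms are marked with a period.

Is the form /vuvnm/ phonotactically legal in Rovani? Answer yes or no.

no

/vuvnm/ — violates constraint 1: syllable 1 coda /vnm/ has 3 consonants (> 2) → phonotactically illegal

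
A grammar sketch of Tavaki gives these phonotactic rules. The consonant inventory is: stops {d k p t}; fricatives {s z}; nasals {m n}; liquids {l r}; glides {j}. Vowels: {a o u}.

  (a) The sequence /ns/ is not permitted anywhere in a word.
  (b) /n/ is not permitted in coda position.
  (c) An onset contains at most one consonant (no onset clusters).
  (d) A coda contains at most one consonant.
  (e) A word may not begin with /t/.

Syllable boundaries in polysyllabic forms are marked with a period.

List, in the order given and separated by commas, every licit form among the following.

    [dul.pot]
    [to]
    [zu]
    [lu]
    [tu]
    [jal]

[dul.pot], [zu], [lu], [jal]

[dul.pot] — σ1 onset /d/, coda /l/ ok; σ2 onset /p/, coda /t/ ok → licit
[to] — violates constraint (e): word begins with /t/ → illicit
[zu] — σ1 onset /z/, coda /∅/ ok → licit
[lu] — σ1 onset /l/, coda /∅/ ok → licit
[tu] — violates constraint (e): word begins with /t/ → illicit
[jal] — σ1 onset /j/, coda /l/ ok → licit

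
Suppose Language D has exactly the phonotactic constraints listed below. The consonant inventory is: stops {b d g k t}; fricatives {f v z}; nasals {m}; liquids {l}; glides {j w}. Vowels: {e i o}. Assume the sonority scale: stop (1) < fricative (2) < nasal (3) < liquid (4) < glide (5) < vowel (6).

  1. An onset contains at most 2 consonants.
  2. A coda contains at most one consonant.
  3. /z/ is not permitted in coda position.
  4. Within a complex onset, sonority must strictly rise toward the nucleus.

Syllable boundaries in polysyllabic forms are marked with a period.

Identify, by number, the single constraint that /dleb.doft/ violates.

/dleb.doft/: syllable 2 coda /ft/ has 2 consonants (> 1).
This is a violation of constraint 2: "A coda contains at most one consonant."
The remaining constraints (1, 3, 4) are satisfied.

2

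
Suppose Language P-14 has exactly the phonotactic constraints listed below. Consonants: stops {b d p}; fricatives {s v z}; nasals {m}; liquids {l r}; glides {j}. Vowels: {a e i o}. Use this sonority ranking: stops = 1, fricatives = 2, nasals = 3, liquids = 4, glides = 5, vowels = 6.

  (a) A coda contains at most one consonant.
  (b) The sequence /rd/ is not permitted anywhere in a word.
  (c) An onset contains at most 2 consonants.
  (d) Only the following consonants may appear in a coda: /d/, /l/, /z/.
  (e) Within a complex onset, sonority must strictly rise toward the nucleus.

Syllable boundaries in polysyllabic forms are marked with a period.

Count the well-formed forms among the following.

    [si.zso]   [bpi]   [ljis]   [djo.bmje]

0

[si.zso] — violates constraint (e): syllable 2 onset /zs/: /z/ (fricative, 2) → /s/ (fricative, 2) does not rise → ill-formed
[bpi] — violates constraint (e): syllable 1 onset /bp/: /b/ (stop, 1) → /p/ (stop, 1) does not rise → ill-formed
[ljis] — violates constraint (d): syllable 1 coda contains /s/, which is not a licensed coda consonant → ill-formed
[djo.bmje] — violates constraint (c): syllable 2 onset /bmj/ has 3 consonants (> 2) → ill-formed
No form is well-formed → 0.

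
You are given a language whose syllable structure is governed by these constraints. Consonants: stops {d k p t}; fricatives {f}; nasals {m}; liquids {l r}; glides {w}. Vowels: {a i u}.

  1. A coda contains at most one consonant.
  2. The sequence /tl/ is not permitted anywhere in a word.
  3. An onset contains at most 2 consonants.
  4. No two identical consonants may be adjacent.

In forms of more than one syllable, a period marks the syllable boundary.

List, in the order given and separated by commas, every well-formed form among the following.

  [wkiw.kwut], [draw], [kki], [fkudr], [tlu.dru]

[wkiw.kwut], [draw]

[wkiw.kwut] — σ1 onset /wk/ (2C), coda /w/ ok; σ2 onset /kw/ (2C), coda /t/ ok → well-formed
[draw] — σ1 onset /dr/ (2C), coda /w/ ok → well-formed
[kki] — violates constraint 4: adjacent identical consonants /kk/ → ill-formed
[fkudr] — violates constraint 1: syllable 1 coda /dr/ has 2 consonants (> 1) → ill-formed
[tlu.dru] — violates constraint 2: contains banned sequence /tl/ → ill-formed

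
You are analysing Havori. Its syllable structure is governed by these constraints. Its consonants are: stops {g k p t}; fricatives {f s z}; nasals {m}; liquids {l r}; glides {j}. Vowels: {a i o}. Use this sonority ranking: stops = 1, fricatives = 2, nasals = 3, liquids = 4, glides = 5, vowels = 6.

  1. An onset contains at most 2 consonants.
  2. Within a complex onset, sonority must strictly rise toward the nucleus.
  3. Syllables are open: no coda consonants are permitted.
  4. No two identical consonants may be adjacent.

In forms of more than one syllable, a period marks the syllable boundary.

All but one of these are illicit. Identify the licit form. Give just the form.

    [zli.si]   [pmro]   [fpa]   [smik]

[zli.si]

[zli.si] — σ1 onset /zl/ (2→4 rises), coda /∅/ ok; σ2 onset /s/, coda /∅/ ok → licit
[pmro] — violates constraint 1: syllable 1 onset /pmr/ has 3 consonants (> 2) → illicit
[fpa] — violates constraint 2: syllable 1 onset /fp/: /f/ (fricative, 2) → /p/ (stop, 1) does not rise → illicit
[smik] — violates constraint 3: syllable 1 coda /k/ has 1 consonant (> 0) → illicit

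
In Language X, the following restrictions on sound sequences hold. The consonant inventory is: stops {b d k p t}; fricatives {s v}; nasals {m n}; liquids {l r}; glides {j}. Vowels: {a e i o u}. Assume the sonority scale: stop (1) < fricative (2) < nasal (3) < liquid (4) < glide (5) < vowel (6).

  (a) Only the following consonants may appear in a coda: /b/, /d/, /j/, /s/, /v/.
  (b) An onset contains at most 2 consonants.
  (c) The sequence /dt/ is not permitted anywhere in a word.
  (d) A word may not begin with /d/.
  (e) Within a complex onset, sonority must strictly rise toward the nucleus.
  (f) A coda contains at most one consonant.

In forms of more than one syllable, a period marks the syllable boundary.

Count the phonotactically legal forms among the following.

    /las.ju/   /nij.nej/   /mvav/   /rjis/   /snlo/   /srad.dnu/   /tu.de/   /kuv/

/las.ju/ — σ1 onset /l/, coda /s/ ok; σ2 onset /j/, coda /∅/ ok → phonotactically legal
/nij.nej/ — σ1 onset /n/, coda /j/ ok; σ2 onset /n/, coda /j/ ok → phonotactically legal
/mvav/ — violates constraint (e): syllable 1 onset /mv/: /m/ (nasal, 3) → /v/ (fricative, 2) does not rise → phonotactically illegal
/rjis/ — σ1 onset /rj/ (4→5 rises), coda /s/ ok → phonotactically legal
/snlo/ — violates constraint (b): syllable 1 onset /snl/ has 3 consonants (> 2) → phonotactically illegal
/srad.dnu/ — σ1 onset /sr/ (2→4 rises), coda /d/ ok; σ2 onset /dn/ (1→3 rises), coda /∅/ ok → phonotactically legal
/tu.de/ — σ1 onset /t/, coda /∅/ ok; σ2 onset /d/, coda /∅/ ok → phonotactically legal
/kuv/ — σ1 onset /k/, coda /v/ ok → phonotactically legal
Phonotactically legal: /las.ju/, /nij.nej/, /rjis/, /srad.dnu/, /tu.de/, /kuv/ → 6.

6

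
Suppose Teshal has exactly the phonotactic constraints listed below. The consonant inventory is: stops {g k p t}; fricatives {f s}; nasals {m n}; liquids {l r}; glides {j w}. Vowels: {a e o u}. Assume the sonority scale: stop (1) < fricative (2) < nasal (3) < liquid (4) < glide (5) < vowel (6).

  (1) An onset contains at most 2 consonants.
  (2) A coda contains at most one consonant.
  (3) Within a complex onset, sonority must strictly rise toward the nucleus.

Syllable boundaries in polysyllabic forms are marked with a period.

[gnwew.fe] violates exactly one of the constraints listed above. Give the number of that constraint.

1

[gnwew.fe]: syllable 1 onset /gnw/ has 3 consonants (> 2).
This is a violation of constraint 1: "An onset contains at most 2 consonants."
The remaining constraints (2, 3) are satisfied.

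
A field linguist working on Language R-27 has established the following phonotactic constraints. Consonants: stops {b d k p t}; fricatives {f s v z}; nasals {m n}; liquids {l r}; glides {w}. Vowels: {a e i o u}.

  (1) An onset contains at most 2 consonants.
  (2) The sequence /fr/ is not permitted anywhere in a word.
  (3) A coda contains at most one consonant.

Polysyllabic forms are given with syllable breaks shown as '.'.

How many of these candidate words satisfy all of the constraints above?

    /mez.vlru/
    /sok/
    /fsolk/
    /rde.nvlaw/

/mez.vlru/ — violates constraint 1: syllable 2 onset /vlr/ has 3 consonants (> 2) → phonotactically illegal
/sok/ — σ1 onset /s/, coda /k/ ok → phonotactically legal
/fsolk/ — violates constraint 3: syllable 1 coda /lk/ has 2 consonants (> 1) → phonotactically illegal
/rde.nvlaw/ — violates constraint 1: syllable 2 onset /nvl/ has 3 consonants (> 2) → phonotactically illegal
Phonotactically legal: /sok/ → 1.

1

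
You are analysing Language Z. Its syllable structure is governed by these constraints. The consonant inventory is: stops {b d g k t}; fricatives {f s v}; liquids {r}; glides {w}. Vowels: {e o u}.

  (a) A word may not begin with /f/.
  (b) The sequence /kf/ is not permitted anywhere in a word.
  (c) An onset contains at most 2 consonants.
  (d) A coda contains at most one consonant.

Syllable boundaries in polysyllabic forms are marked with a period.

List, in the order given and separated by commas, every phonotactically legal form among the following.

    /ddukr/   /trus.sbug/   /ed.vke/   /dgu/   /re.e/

/ddukr/ — violates constraint (d): syllable 1 coda /kr/ has 2 consonants (> 1) → phonotactically illegal
/trus.sbug/ — σ1 onset /tr/ (2C), coda /s/ ok; σ2 onset /sb/ (2C), coda /g/ ok → phonotactically legal
/ed.vke/ — σ1 onset /∅/, coda /d/ ok; σ2 onset /vk/ (2C), coda /∅/ ok → phonotactically legal
/dgu/ — σ1 onset /dg/ (2C), coda /∅/ ok → phonotactically legal
/re.e/ — σ1 onset /r/, coda /∅/ ok; σ2 onset /∅/, coda /∅/ ok → phonotactically legal

/trus.sbug/, /ed.vke/, /dgu/, /re.e/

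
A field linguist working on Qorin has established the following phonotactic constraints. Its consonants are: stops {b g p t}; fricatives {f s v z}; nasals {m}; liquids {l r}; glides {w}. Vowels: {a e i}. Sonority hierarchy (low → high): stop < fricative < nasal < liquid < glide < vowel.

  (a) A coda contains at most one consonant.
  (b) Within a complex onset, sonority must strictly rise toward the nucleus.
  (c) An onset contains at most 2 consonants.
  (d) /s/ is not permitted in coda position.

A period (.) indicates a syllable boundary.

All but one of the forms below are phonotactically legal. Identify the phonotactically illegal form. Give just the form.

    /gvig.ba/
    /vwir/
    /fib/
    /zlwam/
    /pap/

/zlwam/

/gvig.ba/ — σ1 onset /gv/ (1→2 rises), coda /g/ ok; σ2 onset /b/, coda /∅/ ok → phonotactically legal
/vwir/ — σ1 onset /vw/ (2→5 rises), coda /r/ ok → phonotactically legal
/fib/ — σ1 onset /f/, coda /b/ ok → phonotactically legal
/zlwam/ — violates constraint (c): syllable 1 onset /zlw/ has 3 consonants (> 2) → phonotactically illegal
/pap/ — σ1 onset /p/, coda /p/ ok → phonotactically legal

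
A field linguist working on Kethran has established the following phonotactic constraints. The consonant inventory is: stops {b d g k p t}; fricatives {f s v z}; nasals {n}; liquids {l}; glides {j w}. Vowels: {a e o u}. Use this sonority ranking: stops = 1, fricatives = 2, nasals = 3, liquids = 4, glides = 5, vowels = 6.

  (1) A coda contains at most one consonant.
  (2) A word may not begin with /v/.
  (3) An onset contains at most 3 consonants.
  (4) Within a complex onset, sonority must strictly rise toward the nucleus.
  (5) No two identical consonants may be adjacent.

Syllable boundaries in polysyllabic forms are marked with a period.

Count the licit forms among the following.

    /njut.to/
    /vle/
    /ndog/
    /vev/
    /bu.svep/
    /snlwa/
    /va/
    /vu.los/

0

/njut.to/ — violates constraint 5: adjacent identical consonants /tt/ → illicit
/vle/ — violates constraint 2: word begins with /v/ → illicit
/ndog/ — violates constraint 4: syllable 1 onset /nd/: /n/ (nasal, 3) → /d/ (stop, 1) does not rise → illicit
/vev/ — violates constraint 2: word begins with /v/ → illicit
/bu.svep/ — violates constraint 4: syllable 2 onset /sv/: /s/ (fricative, 2) → /v/ (fricative, 2) does not rise → illicit
/snlwa/ — violates constraint 3: syllable 1 onset /snlw/ has 4 consonants (> 3) → illicit
/va/ — violates constraint 2: word begins with /v/ → illicit
/vu.los/ — violates constraint 2: word begins with /v/ → illicit
No form is licit → 0.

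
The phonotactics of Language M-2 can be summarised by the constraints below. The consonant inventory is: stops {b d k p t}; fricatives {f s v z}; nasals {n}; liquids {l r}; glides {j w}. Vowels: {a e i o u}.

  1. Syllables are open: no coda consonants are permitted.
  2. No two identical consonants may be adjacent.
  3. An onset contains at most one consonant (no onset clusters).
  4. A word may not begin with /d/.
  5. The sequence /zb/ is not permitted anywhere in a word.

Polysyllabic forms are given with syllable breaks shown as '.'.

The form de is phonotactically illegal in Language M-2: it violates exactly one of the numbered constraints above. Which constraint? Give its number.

de: word begins with /d/.
This is a violation of constraint 4: "A word may not begin with /d/."
The remaining constraints (1, 2, 3, 5) are satisfied.

4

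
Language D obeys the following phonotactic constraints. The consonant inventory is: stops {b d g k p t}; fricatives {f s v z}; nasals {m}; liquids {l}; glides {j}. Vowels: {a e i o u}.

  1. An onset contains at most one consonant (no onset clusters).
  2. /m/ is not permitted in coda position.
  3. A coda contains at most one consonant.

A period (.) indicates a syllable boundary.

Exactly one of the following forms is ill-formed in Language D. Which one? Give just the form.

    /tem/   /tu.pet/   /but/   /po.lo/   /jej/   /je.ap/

/tem/

/tem/ — violates constraint 2: syllable 1 coda contains /m/ → ill-formed
/tu.pet/ — σ1 onset /t/, coda /∅/ ok; σ2 onset /p/, coda /t/ ok → well-formed
/but/ — σ1 onset /b/, coda /t/ ok → well-formed
/po.lo/ — σ1 onset /p/, coda /∅/ ok; σ2 onset /l/, coda /∅/ ok → well-formed
/jej/ — σ1 onset /j/, coda /j/ ok → well-formed
/je.ap/ — σ1 onset /j/, coda /∅/ ok; σ2 onset /∅/, coda /p/ ok → well-formed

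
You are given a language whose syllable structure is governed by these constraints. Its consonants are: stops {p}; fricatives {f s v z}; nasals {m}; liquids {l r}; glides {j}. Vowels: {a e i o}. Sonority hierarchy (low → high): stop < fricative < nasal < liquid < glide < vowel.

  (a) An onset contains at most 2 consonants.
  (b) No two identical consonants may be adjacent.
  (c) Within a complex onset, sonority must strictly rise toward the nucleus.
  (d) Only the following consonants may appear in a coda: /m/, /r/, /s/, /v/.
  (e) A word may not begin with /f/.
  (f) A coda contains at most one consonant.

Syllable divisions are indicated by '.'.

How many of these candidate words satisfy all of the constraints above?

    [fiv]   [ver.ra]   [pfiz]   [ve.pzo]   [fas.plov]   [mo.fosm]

[fiv] — violates constraint (e): word begins with /f/ → phonotactically illegal
[ver.ra] — violates constraint (b): adjacent identical consonants /rr/ → phonotactically illegal
[pfiz] — violates constraint (d): syllable 1 coda contains /z/, which is not a licensed coda consonant → phonotactically illegal
[ve.pzo] — σ1 onset /v/, coda /∅/ ok; σ2 onset /pz/ (1→2 rises), coda /∅/ ok → phonotactically legal
[fas.plov] — violates constraint (e): word begins with /f/ → phonotactically illegal
[mo.fosm] — violates constraint (f): syllable 2 coda /sm/ has 2 consonants (> 1) → phonotactically illegal
Phonotactically legal: [ve.pzo] → 1.

1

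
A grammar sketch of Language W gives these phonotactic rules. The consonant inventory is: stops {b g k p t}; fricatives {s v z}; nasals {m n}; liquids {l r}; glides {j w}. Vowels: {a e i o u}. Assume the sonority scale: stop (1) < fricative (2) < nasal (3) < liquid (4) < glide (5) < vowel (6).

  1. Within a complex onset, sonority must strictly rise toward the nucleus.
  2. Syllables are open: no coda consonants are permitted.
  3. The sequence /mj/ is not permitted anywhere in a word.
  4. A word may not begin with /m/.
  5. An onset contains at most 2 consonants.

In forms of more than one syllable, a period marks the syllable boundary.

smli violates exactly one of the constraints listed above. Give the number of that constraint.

smli: syllable 1 onset /sml/ has 3 consonants (> 2).
This is a violation of constraint 5: "An onset contains at most 2 consonants."
The remaining constraints (1, 2, 3, 4) are satisfied.

5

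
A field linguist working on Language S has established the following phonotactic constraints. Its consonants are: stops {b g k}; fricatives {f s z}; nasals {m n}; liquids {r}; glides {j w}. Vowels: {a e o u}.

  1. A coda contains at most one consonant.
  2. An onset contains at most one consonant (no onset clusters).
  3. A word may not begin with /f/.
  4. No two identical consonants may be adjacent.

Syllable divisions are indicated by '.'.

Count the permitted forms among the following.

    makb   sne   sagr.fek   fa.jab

0

makb — violates constraint 1: syllable 1 coda /kb/ has 2 consonants (> 1) → not permitted
sne — violates constraint 2: syllable 1 onset /sn/ has 2 consonants (> 1) → not permitted
sagr.fek — violates constraint 1: syllable 1 coda /gr/ has 2 consonants (> 1) → not permitted
fa.jab — violates constraint 3: word begins with /f/ → not permitted
No form is permitted → 0.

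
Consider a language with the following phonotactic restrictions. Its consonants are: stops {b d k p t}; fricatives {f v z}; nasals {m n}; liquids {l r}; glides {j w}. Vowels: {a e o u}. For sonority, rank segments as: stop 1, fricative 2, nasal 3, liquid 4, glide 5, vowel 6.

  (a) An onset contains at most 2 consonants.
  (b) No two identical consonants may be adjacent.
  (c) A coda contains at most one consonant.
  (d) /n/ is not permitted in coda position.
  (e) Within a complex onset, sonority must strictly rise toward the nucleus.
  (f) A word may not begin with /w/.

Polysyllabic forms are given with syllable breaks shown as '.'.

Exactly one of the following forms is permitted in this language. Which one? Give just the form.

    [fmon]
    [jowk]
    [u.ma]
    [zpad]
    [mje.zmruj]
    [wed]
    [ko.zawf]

[u.ma]

[fmon] — violates constraint (d): syllable 1 coda contains /n/ → not permitted
[jowk] — violates constraint (c): syllable 1 coda /wk/ has 2 consonants (> 1) → not permitted
[u.ma] — σ1 onset /∅/, coda /∅/ ok; σ2 onset /m/, coda /∅/ ok → permitted
[zpad] — violates constraint (e): syllable 1 onset /zp/: /z/ (fricative, 2) → /p/ (stop, 1) does not rise → not permitted
[mje.zmruj] — violates constraint (a): syllable 2 onset /zmr/ has 3 consonants (> 2) → not permitted
[wed] — violates constraint (f): word begins with /w/ → not permitted
[ko.zawf] — violates constraint (c): syllable 2 coda /wf/ has 2 consonants (> 1) → not permitted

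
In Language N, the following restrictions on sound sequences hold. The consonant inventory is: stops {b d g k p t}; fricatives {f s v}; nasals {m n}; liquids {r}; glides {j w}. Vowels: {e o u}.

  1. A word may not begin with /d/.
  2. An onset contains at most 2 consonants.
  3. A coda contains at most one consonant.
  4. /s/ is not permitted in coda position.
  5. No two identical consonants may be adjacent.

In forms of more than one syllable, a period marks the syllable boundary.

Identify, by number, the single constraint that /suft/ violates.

3

/suft/: syllable 1 coda /ft/ has 2 consonants (> 1).
This is a violation of constraint 3: "A coda contains at most one consonant."
The remaining constraints (1, 2, 4, 5) are satisfied.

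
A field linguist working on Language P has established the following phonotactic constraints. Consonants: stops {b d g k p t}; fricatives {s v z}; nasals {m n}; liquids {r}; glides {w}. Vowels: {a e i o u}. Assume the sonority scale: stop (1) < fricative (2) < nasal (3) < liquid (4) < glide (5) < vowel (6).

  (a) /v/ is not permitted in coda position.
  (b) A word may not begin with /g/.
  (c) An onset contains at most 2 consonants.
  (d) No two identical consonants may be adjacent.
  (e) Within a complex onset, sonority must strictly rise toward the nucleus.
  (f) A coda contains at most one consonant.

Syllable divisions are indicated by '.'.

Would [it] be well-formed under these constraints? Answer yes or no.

yes

[it] — σ1 onset /∅/, coda /t/ ok → well-formed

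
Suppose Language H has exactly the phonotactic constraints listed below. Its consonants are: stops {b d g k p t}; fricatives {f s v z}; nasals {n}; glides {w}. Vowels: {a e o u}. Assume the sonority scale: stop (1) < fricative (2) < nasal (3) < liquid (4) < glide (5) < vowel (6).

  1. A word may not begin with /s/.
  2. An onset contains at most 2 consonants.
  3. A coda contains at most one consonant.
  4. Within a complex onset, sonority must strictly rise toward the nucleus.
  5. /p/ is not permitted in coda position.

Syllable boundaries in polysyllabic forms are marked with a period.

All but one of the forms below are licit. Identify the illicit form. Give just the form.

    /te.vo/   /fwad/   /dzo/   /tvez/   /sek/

/sek/

/te.vo/ — σ1 onset /t/, coda /∅/ ok; σ2 onset /v/, coda /∅/ ok → licit
/fwad/ — σ1 onset /fw/ (2→5 rises), coda /d/ ok → licit
/dzo/ — σ1 onset /dz/ (1→2 rises), coda /∅/ ok → licit
/tvez/ — σ1 onset /tv/ (1→2 rises), coda /z/ ok → licit
/sek/ — violates constraint 1: word begins with /s/ → illicit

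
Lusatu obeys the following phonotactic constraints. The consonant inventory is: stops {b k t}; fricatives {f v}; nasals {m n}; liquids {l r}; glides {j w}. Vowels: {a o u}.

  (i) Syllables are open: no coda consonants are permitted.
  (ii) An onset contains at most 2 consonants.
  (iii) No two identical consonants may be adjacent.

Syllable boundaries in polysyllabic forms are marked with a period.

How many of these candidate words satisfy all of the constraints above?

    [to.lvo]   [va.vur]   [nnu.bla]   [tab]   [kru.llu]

[to.lvo] — σ1 onset /t/, coda /∅/ ok; σ2 onset /lv/ (2C), coda /∅/ ok → well-formed
[va.vur] — violates constraint (i): syllable 2 coda /r/ has 1 consonant (> 0) → ill-formed
[nnu.bla] — violates constraint (iii): adjacent identical consonants /nn/ → ill-formed
[tab] — violates constraint (i): syllable 1 coda /b/ has 1 consonant (> 0) → ill-formed
[kru.llu] — violates constraint (iii): adjacent identical consonants /ll/ → ill-formed
Well-formed: [to.lvo] → 1.

1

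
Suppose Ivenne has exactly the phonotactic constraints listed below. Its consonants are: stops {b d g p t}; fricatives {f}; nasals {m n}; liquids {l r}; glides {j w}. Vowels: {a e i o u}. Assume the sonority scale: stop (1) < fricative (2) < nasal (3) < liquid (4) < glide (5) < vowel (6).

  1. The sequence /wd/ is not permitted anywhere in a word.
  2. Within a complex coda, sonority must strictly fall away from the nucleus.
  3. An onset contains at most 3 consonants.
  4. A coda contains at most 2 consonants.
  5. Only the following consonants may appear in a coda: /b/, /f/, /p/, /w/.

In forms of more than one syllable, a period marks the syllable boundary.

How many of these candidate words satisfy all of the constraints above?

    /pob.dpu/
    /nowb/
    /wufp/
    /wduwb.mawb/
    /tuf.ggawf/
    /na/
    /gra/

6

/pob.dpu/ — σ1 onset /p/, coda /b/ ok; σ2 onset /dp/ (2C), coda /∅/ ok → phonotactically legal
/nowb/ — σ1 onset /n/, coda /wb/ (5→1 falls) ok → phonotactically legal
/wufp/ — σ1 onset /w/, coda /fp/ (2→1 falls) ok → phonotactically legal
/wduwb.mawb/ — violates constraint 1: contains banned sequence /wd/ → phonotactically illegal
/tuf.ggawf/ — σ1 onset /t/, coda /f/ ok; σ2 onset /gg/ (2C), coda /wf/ (5→2 falls) ok → phonotactically legal
/na/ — σ1 onset /n/, coda /∅/ ok → phonotactically legal
/gra/ — σ1 onset /gr/ (2C), coda /∅/ ok → phonotactically legal
Phonotactically legal: /pob.dpu/, /nowb/, /wufp/, /tuf.ggawf/, /na/, /gra/ → 6.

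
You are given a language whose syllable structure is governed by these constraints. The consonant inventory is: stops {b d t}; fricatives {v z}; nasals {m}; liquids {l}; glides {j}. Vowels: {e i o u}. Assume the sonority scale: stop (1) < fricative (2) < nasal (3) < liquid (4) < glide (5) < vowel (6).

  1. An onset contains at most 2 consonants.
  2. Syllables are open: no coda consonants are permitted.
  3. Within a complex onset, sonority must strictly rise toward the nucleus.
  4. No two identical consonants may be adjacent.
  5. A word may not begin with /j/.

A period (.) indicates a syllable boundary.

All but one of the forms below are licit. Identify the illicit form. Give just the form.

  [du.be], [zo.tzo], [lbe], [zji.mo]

[lbe]

[du.be] — σ1 onset /d/, coda /∅/ ok; σ2 onset /b/, coda /∅/ ok → licit
[zo.tzo] — σ1 onset /z/, coda /∅/ ok; σ2 onset /tz/ (1→2 rises), coda /∅/ ok → licit
[lbe] — violates constraint 3: syllable 1 onset /lb/: /l/ (liquid, 4) → /b/ (stop, 1) does not rise → illicit
[zji.mo] — σ1 onset /zj/ (2→5 rises), coda /∅/ ok; σ2 onset /m/, coda /∅/ ok → licit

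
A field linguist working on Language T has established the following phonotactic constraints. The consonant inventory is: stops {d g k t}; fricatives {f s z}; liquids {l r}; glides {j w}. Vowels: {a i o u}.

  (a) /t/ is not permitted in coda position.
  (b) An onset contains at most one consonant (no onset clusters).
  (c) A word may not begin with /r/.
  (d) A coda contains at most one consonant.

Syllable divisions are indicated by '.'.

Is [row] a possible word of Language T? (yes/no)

[row] — violates constraint (c): word begins with /r/ → illicit

no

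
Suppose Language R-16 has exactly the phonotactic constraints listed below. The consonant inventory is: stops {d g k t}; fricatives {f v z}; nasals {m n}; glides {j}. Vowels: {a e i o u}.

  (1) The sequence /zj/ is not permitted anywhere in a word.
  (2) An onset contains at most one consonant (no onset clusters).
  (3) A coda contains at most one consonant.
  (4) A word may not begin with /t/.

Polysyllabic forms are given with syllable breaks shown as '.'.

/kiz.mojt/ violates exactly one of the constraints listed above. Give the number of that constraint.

/kiz.mojt/: syllable 2 coda /jt/ has 2 consonants (> 1).
This is a violation of constraint 3: "A coda contains at most one consonant."
The remaining constraints (1, 2, 4) are satisfied.

3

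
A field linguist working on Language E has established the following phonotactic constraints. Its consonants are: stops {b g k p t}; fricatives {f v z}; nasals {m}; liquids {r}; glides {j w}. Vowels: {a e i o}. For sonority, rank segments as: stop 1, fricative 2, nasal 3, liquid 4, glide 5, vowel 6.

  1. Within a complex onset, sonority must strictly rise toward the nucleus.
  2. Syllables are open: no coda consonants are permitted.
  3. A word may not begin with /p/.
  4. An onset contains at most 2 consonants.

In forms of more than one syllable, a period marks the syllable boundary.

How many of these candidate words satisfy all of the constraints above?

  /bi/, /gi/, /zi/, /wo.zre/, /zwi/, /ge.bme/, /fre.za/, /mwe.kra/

/bi/ — σ1 onset /b/, coda /∅/ ok → licit
/gi/ — σ1 onset /g/, coda /∅/ ok → licit
/zi/ — σ1 onset /z/, coda /∅/ ok → licit
/wo.zre/ — σ1 onset /w/, coda /∅/ ok; σ2 onset /zr/ (2→4 rises), coda /∅/ ok → licit
/zwi/ — σ1 onset /zw/ (2→5 rises), coda /∅/ ok → licit
/ge.bme/ — σ1 onset /g/, coda /∅/ ok; σ2 onset /bm/ (1→3 rises), coda /∅/ ok → licit
/fre.za/ — σ1 onset /fr/ (2→4 rises), coda /∅/ ok; σ2 onset /z/, coda /∅/ ok → licit
/mwe.kra/ — σ1 onset /mw/ (3→5 rises), coda /∅/ ok; σ2 onset /kr/ (1→4 rises), coda /∅/ ok → licit
Licit: /bi/, /gi/, /zi/, /wo.zre/, /zwi/, /ge.bme/, /fre.za/, /mwe.kra/ → 8.

8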